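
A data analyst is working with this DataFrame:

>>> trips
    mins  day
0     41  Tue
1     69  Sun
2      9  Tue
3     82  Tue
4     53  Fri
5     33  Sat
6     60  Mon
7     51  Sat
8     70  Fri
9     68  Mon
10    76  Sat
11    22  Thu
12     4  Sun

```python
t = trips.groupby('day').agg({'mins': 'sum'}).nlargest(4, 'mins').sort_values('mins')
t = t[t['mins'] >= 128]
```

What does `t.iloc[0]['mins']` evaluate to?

group by day, sum of mins:
     mins
day      
Fri   123
Mon   128
Sat   160
Sun    73
Thu    22
Tue   132
take 4 rows with largest mins:
     mins
day      
Sat   160
Tue   132
Mon   128
Fri   123
sort by mins:
     mins
day      
Fri   123
Mon   128
Tue   132
Sat   160
filter rows where mins >= 128:
     mins
day      
Mon   128
Tue   132
Sat   160

128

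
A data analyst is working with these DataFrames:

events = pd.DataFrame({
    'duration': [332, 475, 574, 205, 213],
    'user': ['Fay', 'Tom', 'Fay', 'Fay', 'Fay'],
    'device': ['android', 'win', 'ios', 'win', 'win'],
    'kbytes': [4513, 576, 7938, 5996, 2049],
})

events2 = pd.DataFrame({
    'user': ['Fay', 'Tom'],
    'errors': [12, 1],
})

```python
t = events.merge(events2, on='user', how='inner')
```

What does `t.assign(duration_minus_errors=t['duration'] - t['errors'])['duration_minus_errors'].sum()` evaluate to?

merge on 'user' (how='inner') → 5 rows:
   duration user   device  kbytes  errors
0       332  Fay  android    4513      12
1       475  Tom      win     576       1
2       574  Fay      ios    7938      12
3       205  Fay      win    5996      12
4       213  Fay      win    2049      12
add column duration_minus_errors = t['duration'] - t['errors']:
   duration user   device  kbytes  errors  duration_minus_errors
0       332  Fay  android    4513      12                    320
1       475  Tom      win     576       1                    474
2       574  Fay      ios    7938      12                    562
3       205  Fay      win    5996      12                    193
4       213  Fay      win    2049      12                    201
So sum() = 1750.

1750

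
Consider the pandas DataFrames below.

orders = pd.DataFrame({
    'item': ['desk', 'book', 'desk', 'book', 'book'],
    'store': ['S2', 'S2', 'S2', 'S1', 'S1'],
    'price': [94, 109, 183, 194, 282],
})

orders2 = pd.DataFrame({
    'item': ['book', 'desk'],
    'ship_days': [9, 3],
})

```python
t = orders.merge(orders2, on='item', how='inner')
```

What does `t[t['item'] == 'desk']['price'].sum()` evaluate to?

277

merge on 'item' (how='inner') → 5 rows:
   item store  price  ship_days
0  desk    S2     94          3
1  book    S2    109          9
2  desk    S2    183          3
3  book    S1    194          9
4  book    S1    282          9
filter rows where item == 'desk':
   item store  price  ship_days
0  desk    S2     94          3
2  desk    S2    183          3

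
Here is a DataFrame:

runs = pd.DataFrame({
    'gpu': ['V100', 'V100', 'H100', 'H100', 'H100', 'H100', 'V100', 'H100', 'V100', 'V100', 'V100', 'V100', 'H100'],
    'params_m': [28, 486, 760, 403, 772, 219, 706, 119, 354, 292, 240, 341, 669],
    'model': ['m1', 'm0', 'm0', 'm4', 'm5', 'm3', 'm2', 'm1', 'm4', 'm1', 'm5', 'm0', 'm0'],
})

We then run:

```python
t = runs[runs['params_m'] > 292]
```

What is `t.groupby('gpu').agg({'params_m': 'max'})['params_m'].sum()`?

1478

filter rows where params_m > 292:
     gpu  params_m model
1   V100       486    m0
2   H100       760    m0
3   H100       403    m4
4   H100       772    m5
6   V100       706    m2
8   V100       354    m4
11  V100       341    m0
12  H100       669    m0
group by gpu, max of params_m:
      params_m
gpu           
H100       772
V100       706
Finally, sum of column 'params_m' = 1478.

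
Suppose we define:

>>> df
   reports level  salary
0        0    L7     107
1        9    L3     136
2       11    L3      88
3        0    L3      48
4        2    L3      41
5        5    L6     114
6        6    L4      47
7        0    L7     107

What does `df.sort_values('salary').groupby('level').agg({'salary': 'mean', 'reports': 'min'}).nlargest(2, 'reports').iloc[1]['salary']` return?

114.0

sort by salary:
   reports level  salary
4        2    L3      41
6        6    L4      47
3        0    L3      48
2       11    L3      88
0        0    L7     107
7        0    L7     107
5        5    L6     114
1        9    L3     136
group by level: mean(salary), min(reports):
       salary  reports
level                 
L3      78.25        0
L4      47.00        6
L6     114.00        5
L7     107.00        0
take 2 rows with largest reports:
       salary  reports
level                 
L4       47.0        6
L6      114.0        5
The value at position 1, column 'salary' is 114.0.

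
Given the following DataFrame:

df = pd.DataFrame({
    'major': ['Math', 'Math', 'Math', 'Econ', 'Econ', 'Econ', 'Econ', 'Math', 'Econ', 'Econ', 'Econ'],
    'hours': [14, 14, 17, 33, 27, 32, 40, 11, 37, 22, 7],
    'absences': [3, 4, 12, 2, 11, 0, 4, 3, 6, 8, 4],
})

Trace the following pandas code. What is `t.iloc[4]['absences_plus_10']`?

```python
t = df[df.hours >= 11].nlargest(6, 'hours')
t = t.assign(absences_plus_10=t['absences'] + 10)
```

21

filter rows where hours >= 11:
  major  hours  absences
0  Math     14         3
1  Math     14         4
2  Math     17        12
3  Econ     33         2
4  Econ     27        11
5  Econ     32         0
6  Econ     40         4
7  Math     11         3
8  Econ     37         6
9  Econ     22         8
take 6 rows with largest hours:
  major  hours  absences
6  Econ     40         4
8  Econ     37         6
3  Econ     33         2
5  Econ     32         0
4  Econ     27        11
9  Econ     22         8
add column absences_plus_10 = t['absences'] + 10:
  major  hours  absences  absences_plus_10
6  Econ     40         4                14
8  Econ     37         6                16
3  Econ     33         2                12
5  Econ     32         0                10
4  Econ     27        11                21
9  Econ     22         8                18
So iloc[4]['absences_plus_10'] = 21.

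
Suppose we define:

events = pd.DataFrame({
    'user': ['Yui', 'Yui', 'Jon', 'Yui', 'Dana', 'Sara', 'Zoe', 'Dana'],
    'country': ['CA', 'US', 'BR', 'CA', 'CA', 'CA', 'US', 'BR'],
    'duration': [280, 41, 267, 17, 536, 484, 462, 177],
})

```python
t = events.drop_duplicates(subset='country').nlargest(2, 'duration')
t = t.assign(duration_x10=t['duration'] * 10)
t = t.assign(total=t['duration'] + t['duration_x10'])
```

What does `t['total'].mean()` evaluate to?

3008.5

drop duplicate country (keep=first):
  user country  duration
0  Yui      CA       280
1  Yui      US        41
2  Jon      BR       267
take 2 rows with largest duration:
  user country  duration
0  Yui      CA       280
2  Jon      BR       267
add column duration_x10 = t['duration'] * 10:
  user country  duration  duration_x10
0  Yui      CA       280          2800
2  Jon      BR       267          2670
add column total = t['duration'] + t['duration_x10']:
  user country  duration  duration_x10  total
0  Yui      CA       280          2800   3080
2  Jon      BR       267          2670   2937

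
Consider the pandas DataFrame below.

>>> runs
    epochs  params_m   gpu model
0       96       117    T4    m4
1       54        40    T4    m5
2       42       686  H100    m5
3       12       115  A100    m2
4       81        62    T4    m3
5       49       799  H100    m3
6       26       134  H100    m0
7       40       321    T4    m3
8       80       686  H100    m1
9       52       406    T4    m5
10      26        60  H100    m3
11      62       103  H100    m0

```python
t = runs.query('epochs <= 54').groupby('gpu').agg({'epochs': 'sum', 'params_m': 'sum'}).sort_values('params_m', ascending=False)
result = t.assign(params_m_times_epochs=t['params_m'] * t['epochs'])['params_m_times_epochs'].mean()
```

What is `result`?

117819.666667

filter rows where epochs <= 54:
    epochs  params_m   gpu model
1       54        40    T4    m5
2       42       686  H100    m5
3       12       115  A100    m2
5       49       799  H100    m3
6       26       134  H100    m0
7       40       321    T4    m3
9       52       406    T4    m5
10      26        60  H100    m3
group by gpu: sum(epochs), sum(params_m):
      epochs  params_m
gpu                   
A100      12       115
H100     143      1679
T4       146       767
sort by params_m descending:
      epochs  params_m
gpu                   
H100     143      1679
T4       146       767
A100      12       115
add column params_m_times_epochs = t['params_m'] * t['epochs']:
      epochs  params_m  params_m_times_epochs
gpu                                          
H100     143      1679                 240097
T4       146       767                 111982
A100      12       115                   1380
Reading off the mean of column 'params_m_times_epochs', we get 117819.666667.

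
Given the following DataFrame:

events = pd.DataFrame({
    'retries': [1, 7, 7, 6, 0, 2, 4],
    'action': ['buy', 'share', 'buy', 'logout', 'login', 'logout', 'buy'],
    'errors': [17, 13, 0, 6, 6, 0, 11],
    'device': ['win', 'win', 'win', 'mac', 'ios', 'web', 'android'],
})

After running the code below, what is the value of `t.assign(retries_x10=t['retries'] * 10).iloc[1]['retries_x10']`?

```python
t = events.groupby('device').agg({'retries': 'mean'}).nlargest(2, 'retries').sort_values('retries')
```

group by device, mean of retries:
         retries
device          
android      4.0
ios          0.0
mac          6.0
web          2.0
win          5.0
take 2 rows with largest retries:
        retries
device         
mac         6.0
win         5.0
sort by retries:
        retries
device         
win         5.0
mac         6.0
add column retries_x10 = t['retries'] * 10:
        retries  retries_x10
device                      
win         5.0         50.0
mac         6.0         60.0
Reading off the value at position 1, column 'retries_x10', we get 60.0.

60.0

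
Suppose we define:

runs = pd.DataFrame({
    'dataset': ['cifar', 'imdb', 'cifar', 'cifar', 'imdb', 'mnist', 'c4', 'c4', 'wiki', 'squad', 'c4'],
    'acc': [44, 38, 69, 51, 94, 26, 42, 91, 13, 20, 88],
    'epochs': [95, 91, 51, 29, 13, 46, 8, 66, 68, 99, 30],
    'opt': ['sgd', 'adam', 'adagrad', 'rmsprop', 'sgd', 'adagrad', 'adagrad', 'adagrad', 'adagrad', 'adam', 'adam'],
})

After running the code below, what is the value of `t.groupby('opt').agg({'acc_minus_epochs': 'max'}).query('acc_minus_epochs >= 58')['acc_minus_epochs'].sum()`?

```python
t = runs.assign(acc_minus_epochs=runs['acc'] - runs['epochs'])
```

add column acc_minus_epochs = runs['acc'] - runs['epochs']:
   dataset  acc  epochs      opt  acc_minus_epochs
0    cifar   44      95      sgd               -51
1     imdb   38      91     adam               -53
2    cifar   69      51  adagrad                18
3    cifar   51      29  rmsprop                22
4     imdb   94      13      sgd                81
5    mnist   26      46  adagrad               -20
6       c4   42       8  adagrad                34
7       c4   91      66  adagrad                25
8     wiki   13      68  adagrad               -55
9    squad   20      99     adam               -79
10      c4   88      30     adam                58
group by opt, max of acc_minus_epochs:
         acc_minus_epochs
opt                      
adagrad                34
adam                   58
rmsprop                22
sgd                    81
filter rows where acc_minus_epochs >= 58:
      acc_minus_epochs
opt                   
adam                58
sgd                 81
The sum of column 'acc_minus_epochs' is 139.

139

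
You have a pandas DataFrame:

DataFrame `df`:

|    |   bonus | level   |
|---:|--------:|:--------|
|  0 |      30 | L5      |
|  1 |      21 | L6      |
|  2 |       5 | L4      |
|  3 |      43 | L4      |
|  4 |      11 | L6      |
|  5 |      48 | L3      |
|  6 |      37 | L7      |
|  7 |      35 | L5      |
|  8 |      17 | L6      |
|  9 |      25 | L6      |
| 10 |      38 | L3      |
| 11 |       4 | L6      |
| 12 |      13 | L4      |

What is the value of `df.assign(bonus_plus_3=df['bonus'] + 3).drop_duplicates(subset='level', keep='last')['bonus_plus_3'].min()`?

7

add column bonus_plus_3 = df['bonus'] + 3:
    bonus level  bonus_plus_3
0      30    L5            33
1      21    L6            24
2       5    L4             8
3      43    L4            46
4      11    L6            14
5      48    L3            51
6      37    L7            40
7      35    L5            38
8      17    L6            20
9      25    L6            28
10     38    L3            41
11      4    L6             7
12     13    L4            16
drop duplicate level (keep=last):
    bonus level  bonus_plus_3
6      37    L7            40
7      35    L5            38
10     38    L3            41
11      4    L6             7
12     13    L4            16
So min() = 7.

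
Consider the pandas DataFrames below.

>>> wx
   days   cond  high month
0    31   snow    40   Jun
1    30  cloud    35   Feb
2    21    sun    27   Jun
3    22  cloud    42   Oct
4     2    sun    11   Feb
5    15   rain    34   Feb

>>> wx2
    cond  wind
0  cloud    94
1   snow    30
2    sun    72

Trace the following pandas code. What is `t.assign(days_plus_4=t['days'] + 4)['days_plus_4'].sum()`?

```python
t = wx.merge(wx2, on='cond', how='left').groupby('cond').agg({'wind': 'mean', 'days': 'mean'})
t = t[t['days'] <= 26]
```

merge on 'cond' (how='left') → 6 rows:
   days   cond  high month  wind
0    31   snow    40   Jun  30.0
1    30  cloud    35   Feb  94.0
2    21    sun    27   Jun  72.0
3    22  cloud    42   Oct  94.0
4     2    sun    11   Feb  72.0
5    15   rain    34   Feb   NaN
group by cond: mean(wind), mean(days):
       wind  days
cond             
cloud  94.0  26.0
rain    NaN  15.0
snow   30.0  31.0
sun    72.0  11.5
filter rows where days <= 26:
       wind  days
cond             
cloud  94.0  26.0
rain    NaN  15.0
sun    72.0  11.5
add column days_plus_4 = t['days'] + 4:
       wind  days  days_plus_4
cond                          
cloud  94.0  26.0         30.0
rain    NaN  15.0         19.0
sun    72.0  11.5         15.5
The sum of column 'days_plus_4' is 64.5.

64.5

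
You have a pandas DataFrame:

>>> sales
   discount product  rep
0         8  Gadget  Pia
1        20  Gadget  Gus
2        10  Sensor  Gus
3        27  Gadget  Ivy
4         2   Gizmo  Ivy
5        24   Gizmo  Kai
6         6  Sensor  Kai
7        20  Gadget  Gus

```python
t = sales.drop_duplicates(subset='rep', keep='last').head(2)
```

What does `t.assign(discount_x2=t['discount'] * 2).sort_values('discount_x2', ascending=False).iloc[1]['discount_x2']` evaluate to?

4

drop duplicate rep (keep=last):
   discount product  rep
0         8  Gadget  Pia
4         2   Gizmo  Ivy
6         6  Sensor  Kai
7        20  Gadget  Gus
take first 2 rows:
   discount product  rep
0         8  Gadget  Pia
4         2   Gizmo  Ivy
add column discount_x2 = t['discount'] * 2:
   discount product  rep  discount_x2
0         8  Gadget  Pia           16
4         2   Gizmo  Ivy            4
sort by discount_x2 descending:
   discount product  rep  discount_x2
0         8  Gadget  Pia           16
4         2   Gizmo  Ivy            4
Reading off the value at position 1, column 'discount_x2', we get 4.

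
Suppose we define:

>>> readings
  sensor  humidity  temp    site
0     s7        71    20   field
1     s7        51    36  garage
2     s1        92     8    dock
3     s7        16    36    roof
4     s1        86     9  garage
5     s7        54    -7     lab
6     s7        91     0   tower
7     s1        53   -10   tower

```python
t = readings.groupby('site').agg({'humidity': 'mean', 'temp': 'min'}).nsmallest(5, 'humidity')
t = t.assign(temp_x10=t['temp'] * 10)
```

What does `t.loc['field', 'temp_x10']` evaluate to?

group by site: mean(humidity), min(temp):
        humidity  temp
site                  
dock        92.0     8
field       71.0    20
garage      68.5     9
lab         54.0    -7
roof        16.0    36
tower       72.0   -10
take 5 rows with smallest humidity:
        humidity  temp
site                  
roof        16.0    36
lab         54.0    -7
garage      68.5     9
field       71.0    20
tower       72.0   -10
add column temp_x10 = t['temp'] * 10:
        humidity  temp  temp_x10
site                            
roof        16.0    36       360
lab         54.0    -7       -70
garage      68.5     9        90
field       71.0    20       200
tower       72.0   -10      -100

200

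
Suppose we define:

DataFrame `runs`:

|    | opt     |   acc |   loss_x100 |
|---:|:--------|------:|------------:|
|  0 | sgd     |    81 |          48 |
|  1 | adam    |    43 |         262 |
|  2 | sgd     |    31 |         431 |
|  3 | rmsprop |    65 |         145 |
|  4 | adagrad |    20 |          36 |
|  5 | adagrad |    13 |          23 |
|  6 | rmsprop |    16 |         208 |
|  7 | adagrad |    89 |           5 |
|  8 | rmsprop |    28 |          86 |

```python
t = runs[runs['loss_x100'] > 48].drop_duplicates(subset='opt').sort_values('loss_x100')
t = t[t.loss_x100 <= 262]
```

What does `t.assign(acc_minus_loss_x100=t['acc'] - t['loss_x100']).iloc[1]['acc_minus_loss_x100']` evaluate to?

filter rows where loss_x100 > 48:
       opt  acc  loss_x100
1     adam   43        262
2      sgd   31        431
3  rmsprop   65        145
6  rmsprop   16        208
8  rmsprop   28         86
drop duplicate opt (keep=first):
       opt  acc  loss_x100
1     adam   43        262
2      sgd   31        431
3  rmsprop   65        145
sort by loss_x100:
       opt  acc  loss_x100
3  rmsprop   65        145
1     adam   43        262
2      sgd   31        431
filter rows where loss_x100 <= 262:
       opt  acc  loss_x100
3  rmsprop   65        145
1     adam   43        262
add column acc_minus_loss_x100 = t['acc'] - t['loss_x100']:
       opt  acc  loss_x100  acc_minus_loss_x100
3  rmsprop   65        145                  -80
1     adam   43        262                 -219
So iloc[1]['acc_minus_loss_x100'] = -219.

-219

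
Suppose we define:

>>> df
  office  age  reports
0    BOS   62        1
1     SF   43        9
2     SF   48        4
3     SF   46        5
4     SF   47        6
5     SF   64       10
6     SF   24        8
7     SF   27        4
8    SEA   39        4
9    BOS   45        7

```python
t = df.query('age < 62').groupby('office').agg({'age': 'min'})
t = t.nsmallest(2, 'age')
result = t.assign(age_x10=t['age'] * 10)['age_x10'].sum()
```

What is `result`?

filter rows where age < 62:
  office  age  reports
1     SF   43        9
2     SF   48        4
3     SF   46        5
4     SF   47        6
6     SF   24        8
7     SF   27        4
8    SEA   39        4
9    BOS   45        7
group by office, min of age:
        age
office     
BOS      45
SEA      39
SF       24
take 2 rows with smallest age:
        age
office     
SF       24
SEA      39
add column age_x10 = t['age'] * 10:
        age  age_x10
office              
SF       24      240
SEA      39      390

630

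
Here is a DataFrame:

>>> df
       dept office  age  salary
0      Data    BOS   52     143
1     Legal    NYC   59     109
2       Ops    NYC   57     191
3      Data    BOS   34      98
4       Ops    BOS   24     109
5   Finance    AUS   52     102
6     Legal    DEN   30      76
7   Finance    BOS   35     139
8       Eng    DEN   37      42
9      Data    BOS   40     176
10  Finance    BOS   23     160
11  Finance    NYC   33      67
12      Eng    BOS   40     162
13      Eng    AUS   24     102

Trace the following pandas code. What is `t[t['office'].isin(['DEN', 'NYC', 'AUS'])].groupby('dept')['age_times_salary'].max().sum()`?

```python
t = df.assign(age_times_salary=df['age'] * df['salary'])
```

add column age_times_salary = df['age'] * df['salary']:
       dept office  age  salary  age_times_salary
0      Data    BOS   52     143              7436
1     Legal    NYC   59     109              6431
2       Ops    NYC   57     191             10887
3      Data    BOS   34      98              3332
4       Ops    BOS   24     109              2616
5   Finance    AUS   52     102              5304
6     Legal    DEN   30      76              2280
7   Finance    BOS   35     139              4865
8       Eng    DEN   37      42              1554
9      Data    BOS   40     176              7040
10  Finance    BOS   23     160              3680
11  Finance    NYC   33      67              2211
12      Eng    BOS   40     162              6480
13      Eng    AUS   24     102              2448
filter rows where office in ['DEN', 'NYC', 'AUS']:
       dept office  age  salary  age_times_salary
1     Legal    NYC   59     109              6431
2       Ops    NYC   57     191             10887
5   Finance    AUS   52     102              5304
6     Legal    DEN   30      76              2280
8       Eng    DEN   37      42              1554
11  Finance    NYC   33      67              2211
13      Eng    AUS   24     102              2448
group by dept, max of age_times_salary:
dept
Eng         2448
Finance     5304
Legal       6431
Ops        10887
Name: age_times_salary, dtype: int64
So sum() = 25070.

25070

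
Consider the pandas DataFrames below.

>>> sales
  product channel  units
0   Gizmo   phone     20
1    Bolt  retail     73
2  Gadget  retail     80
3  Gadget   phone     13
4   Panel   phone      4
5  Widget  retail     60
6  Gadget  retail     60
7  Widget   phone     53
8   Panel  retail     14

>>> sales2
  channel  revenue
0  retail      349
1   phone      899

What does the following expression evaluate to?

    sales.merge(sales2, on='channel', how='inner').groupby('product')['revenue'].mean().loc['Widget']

624.0

merge on 'channel' (how='inner') → 9 rows:
  product channel  units  revenue
0   Gizmo   phone     20      899
1    Bolt  retail     73      349
2  Gadget  retail     80      349
3  Gadget   phone     13      899
4   Panel   phone      4      899
5  Widget  retail     60      349
6  Gadget  retail     60      349
7  Widget   phone     53      899
8   Panel  retail     14      349
group by product, mean of revenue:
product
Bolt      349.000000
Gadget    532.333333
Gizmo     899.000000
Panel     624.000000
Widget    624.000000
Name: revenue, dtype: float64
Finally, value at index 'Widget' = 624.0.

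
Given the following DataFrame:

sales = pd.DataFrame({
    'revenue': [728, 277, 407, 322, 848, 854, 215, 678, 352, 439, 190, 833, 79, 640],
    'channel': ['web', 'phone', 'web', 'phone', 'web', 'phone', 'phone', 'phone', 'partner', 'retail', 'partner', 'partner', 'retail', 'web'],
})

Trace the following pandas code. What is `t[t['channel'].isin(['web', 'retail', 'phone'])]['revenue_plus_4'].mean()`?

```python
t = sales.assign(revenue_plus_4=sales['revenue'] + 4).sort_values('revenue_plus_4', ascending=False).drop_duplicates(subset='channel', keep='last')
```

237.666666667

add column revenue_plus_4 = sales['revenue'] + 4:
    revenue  channel  revenue_plus_4
0       728      web             732
1       277    phone             281
2       407      web             411
3       322    phone             326
4       848      web             852
5       854    phone             858
6       215    phone             219
7       678    phone             682
8       352  partner             356
9       439   retail             443
10      190  partner             194
11      833  partner             837
12       79   retail              83
13      640      web             644
sort by revenue_plus_4 descending:
    revenue  channel  revenue_plus_4
5       854    phone             858
4       848      web             852
11      833  partner             837
0       728      web             732
7       678    phone             682
13      640      web             644
9       439   retail             443
2       407      web             411
8       352  partner             356
3       322    phone             326
1       277    phone             281
6       215    phone             219
10      190  partner             194
12       79   retail              83
drop duplicate channel (keep=last):
    revenue  channel  revenue_plus_4
2       407      web             411
6       215    phone             219
10      190  partner             194
12       79   retail              83
filter rows where channel in ['web', 'retail', 'phone']:
    revenue channel  revenue_plus_4
2       407     web             411
6       215   phone             219
12       79  retail              83
Finally, mean of column 'revenue_plus_4' = 237.666666667.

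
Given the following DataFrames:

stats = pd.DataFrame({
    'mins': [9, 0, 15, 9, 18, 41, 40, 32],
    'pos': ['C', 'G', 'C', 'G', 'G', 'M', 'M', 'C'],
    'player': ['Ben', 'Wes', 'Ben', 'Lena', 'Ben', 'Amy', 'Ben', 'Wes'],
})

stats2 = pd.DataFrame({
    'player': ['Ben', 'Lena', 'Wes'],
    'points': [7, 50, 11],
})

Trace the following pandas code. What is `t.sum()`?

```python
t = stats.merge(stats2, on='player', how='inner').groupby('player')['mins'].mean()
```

merge on 'player' (how='inner') → 7 rows:
   mins pos player  points
0     9   C    Ben       7
1     0   G    Wes      11
2    15   C    Ben       7
3     9   G   Lena      50
4    18   G    Ben       7
5    40   M    Ben       7
6    32   C    Wes      11
group by player, mean of mins:
player
Ben     20.5
Lena     9.0
Wes     16.0
Name: mins, dtype: float64

45.5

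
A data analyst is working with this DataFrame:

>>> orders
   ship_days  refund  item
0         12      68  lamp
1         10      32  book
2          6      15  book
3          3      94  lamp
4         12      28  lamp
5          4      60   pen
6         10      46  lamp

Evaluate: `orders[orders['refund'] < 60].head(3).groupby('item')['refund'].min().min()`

15

filter rows where refund < 60:
   ship_days  refund  item
1         10      32  book
2          6      15  book
4         12      28  lamp
6         10      46  lamp
take first 3 rows:
   ship_days  refund  item
1         10      32  book
2          6      15  book
4         12      28  lamp
group by item, min of refund:
item
book    15
lamp    28
Name: refund, dtype: int64
Hence 15.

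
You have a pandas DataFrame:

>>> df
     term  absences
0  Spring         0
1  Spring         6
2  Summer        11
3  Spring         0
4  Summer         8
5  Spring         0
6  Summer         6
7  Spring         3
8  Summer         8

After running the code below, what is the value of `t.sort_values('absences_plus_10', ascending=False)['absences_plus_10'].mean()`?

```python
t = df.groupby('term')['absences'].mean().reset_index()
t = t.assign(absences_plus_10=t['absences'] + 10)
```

group by term, mean of absences:
term
Spring    1.80
Summer    8.25
Name: absences, dtype: float64
reset_index():
     term  absences
0  Spring      1.80
1  Summer      8.25
add column absences_plus_10 = t['absences'] + 10:
     term  absences  absences_plus_10
0  Spring      1.80             11.80
1  Summer      8.25             18.25
sort by absences_plus_10 descending:
     term  absences  absences_plus_10
1  Summer      8.25             18.25
0  Spring      1.80             11.80

15.025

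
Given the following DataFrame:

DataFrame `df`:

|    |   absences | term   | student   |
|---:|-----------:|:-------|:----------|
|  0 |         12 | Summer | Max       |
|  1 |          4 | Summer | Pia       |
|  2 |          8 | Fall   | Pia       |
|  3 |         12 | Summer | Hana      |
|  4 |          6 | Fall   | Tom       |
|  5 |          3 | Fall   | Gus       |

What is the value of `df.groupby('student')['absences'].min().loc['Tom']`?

6

group by student, min of absences:
student
Gus      3
Hana    12
Max     12
Pia      4
Tom      6
Name: absences, dtype: int64
So loc['Tom'] = 6.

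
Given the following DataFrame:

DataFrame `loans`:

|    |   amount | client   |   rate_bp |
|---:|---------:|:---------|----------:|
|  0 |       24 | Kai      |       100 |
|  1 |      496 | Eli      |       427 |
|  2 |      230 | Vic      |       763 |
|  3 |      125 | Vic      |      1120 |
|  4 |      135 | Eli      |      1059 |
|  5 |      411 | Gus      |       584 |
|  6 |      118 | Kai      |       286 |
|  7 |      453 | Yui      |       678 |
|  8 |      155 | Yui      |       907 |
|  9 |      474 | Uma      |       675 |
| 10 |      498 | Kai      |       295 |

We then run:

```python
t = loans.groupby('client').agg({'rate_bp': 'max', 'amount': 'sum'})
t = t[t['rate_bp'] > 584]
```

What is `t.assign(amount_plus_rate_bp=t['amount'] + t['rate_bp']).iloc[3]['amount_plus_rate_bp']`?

group by client: max(rate_bp), sum(amount):
        rate_bp  amount
client                 
Eli        1059     631
Gus         584     411
Kai         295     640
Uma         675     474
Vic        1120     355
Yui         907     608
filter rows where rate_bp > 584:
        rate_bp  amount
client                 
Eli        1059     631
Uma         675     474
Vic        1120     355
Yui         907     608
add column amount_plus_rate_bp = t['amount'] + t['rate_bp']:
        rate_bp  amount  amount_plus_rate_bp
client                                      
Eli        1059     631                 1690
Uma         675     474                 1149
Vic        1120     355                 1475
Yui         907     608                 1515
Finally, value at position 3, column 'amount_plus_rate_bp' = 1515.

1515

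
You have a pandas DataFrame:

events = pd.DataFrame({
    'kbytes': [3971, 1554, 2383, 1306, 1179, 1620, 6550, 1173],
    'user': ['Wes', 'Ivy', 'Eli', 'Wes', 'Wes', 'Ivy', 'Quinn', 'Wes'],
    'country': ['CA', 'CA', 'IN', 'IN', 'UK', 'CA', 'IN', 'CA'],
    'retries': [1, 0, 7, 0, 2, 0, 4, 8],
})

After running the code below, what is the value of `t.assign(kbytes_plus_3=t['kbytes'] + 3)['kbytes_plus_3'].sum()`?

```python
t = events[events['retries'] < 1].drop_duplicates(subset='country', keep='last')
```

filter rows where retries < 1:
   kbytes user country  retries
1    1554  Ivy      CA        0
3    1306  Wes      IN        0
5    1620  Ivy      CA        0
drop duplicate country (keep=last):
   kbytes user country  retries
3    1306  Wes      IN        0
5    1620  Ivy      CA        0
add column kbytes_plus_3 = t['kbytes'] + 3:
   kbytes user country  retries  kbytes_plus_3
3    1306  Wes      IN        0           1309
5    1620  Ivy      CA        0           1623

2932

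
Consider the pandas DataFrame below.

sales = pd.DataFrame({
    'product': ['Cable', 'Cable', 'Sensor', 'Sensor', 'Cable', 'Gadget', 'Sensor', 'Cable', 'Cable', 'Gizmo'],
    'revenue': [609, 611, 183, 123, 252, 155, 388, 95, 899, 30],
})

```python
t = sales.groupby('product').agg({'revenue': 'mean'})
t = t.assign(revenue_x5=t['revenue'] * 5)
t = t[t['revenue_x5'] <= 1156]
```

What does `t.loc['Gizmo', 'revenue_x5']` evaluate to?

150.0

group by product, mean of revenue:
            revenue
product            
Cable    493.200000
Gadget   155.000000
Gizmo     30.000000
Sensor   231.333333
add column revenue_x5 = t['revenue'] * 5:
            revenue   revenue_x5
product                         
Cable    493.200000  2466.000000
Gadget   155.000000   775.000000
Gizmo     30.000000   150.000000
Sensor   231.333333  1156.666667
filter rows where revenue_x5 <= 1156:
         revenue  revenue_x5
product                     
Gadget     155.0       775.0
Gizmo       30.0       150.0
Taking the value at row 'Gizmo', column 'revenue_x5' gives 150.0.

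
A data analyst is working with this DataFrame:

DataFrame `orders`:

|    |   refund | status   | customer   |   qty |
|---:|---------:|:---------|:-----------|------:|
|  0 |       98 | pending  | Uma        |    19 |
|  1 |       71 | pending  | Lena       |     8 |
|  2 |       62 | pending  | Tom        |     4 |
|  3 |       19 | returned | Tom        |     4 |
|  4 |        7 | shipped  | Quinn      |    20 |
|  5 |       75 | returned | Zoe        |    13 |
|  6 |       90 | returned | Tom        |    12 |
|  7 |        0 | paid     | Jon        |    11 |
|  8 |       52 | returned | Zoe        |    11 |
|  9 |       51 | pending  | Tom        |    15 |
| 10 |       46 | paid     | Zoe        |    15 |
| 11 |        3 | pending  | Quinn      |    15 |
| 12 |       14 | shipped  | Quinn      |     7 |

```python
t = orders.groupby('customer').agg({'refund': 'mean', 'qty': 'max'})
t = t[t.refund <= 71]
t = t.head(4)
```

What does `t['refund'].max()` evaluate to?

group by customer: mean(refund), max(qty):
             refund  qty
customer                
Jon        0.000000   11
Lena      71.000000    8
Quinn      8.000000   20
Tom       55.500000   15
Uma       98.000000   19
Zoe       57.666667   15
filter rows where refund <= 71:
             refund  qty
customer                
Jon        0.000000   11
Lena      71.000000    8
Quinn      8.000000   20
Tom       55.500000   15
Zoe       57.666667   15
take first 4 rows:
          refund  qty
customer             
Jon          0.0   11
Lena        71.0    8
Quinn        8.0   20
Tom         55.5   15

71.0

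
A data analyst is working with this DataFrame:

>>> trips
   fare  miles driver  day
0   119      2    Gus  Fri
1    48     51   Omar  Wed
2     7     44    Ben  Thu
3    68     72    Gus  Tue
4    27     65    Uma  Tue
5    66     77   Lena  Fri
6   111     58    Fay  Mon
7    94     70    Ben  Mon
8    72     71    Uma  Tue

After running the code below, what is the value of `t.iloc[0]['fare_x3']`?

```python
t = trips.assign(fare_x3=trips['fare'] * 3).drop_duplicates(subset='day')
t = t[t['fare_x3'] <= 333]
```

144

add column fare_x3 = trips['fare'] * 3:
   fare  miles driver  day  fare_x3
0   119      2    Gus  Fri      357
1    48     51   Omar  Wed      144
2     7     44    Ben  Thu       21
3    68     72    Gus  Tue      204
4    27     65    Uma  Tue       81
5    66     77   Lena  Fri      198
6   111     58    Fay  Mon      333
7    94     70    Ben  Mon      282
8    72     71    Uma  Tue      216
drop duplicate day (keep=first):
   fare  miles driver  day  fare_x3
0   119      2    Gus  Fri      357
1    48     51   Omar  Wed      144
2     7     44    Ben  Thu       21
3    68     72    Gus  Tue      204
6   111     58    Fay  Mon      333
filter rows where fare_x3 <= 333:
   fare  miles driver  day  fare_x3
1    48     51   Omar  Wed      144
2     7     44    Ben  Thu       21
3    68     72    Gus  Tue      204
6   111     58    Fay  Mon      333
Finally, value at position 0, column 'fare_x3' = 144.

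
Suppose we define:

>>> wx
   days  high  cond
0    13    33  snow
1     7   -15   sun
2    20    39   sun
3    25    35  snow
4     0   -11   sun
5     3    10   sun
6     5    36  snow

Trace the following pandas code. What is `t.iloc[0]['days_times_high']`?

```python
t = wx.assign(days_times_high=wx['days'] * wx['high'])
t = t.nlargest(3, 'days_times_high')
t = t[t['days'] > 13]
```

875

add column days_times_high = wx['days'] * wx['high']:
   days  high  cond  days_times_high
0    13    33  snow              429
1     7   -15   sun             -105
2    20    39   sun              780
3    25    35  snow              875
4     0   -11   sun                0
5     3    10   sun               30
6     5    36  snow              180
take 3 rows with largest days_times_high:
   days  high  cond  days_times_high
3    25    35  snow              875
2    20    39   sun              780
0    13    33  snow              429
filter rows where days > 13:
   days  high  cond  days_times_high
3    25    35  snow              875
2    20    39   sun              780
Hence 875.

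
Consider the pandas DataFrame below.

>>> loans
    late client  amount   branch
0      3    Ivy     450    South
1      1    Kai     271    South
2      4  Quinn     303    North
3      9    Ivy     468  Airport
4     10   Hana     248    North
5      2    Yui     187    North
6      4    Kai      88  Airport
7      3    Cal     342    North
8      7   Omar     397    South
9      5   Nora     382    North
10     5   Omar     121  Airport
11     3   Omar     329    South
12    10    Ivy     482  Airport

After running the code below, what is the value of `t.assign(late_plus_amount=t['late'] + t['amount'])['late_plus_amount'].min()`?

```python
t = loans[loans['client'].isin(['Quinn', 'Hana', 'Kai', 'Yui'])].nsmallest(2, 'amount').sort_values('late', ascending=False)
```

filter rows where client in ['Quinn', 'Hana', 'Kai', 'Yui']:
   late client  amount   branch
1     1    Kai     271    South
2     4  Quinn     303    North
4    10   Hana     248    North
5     2    Yui     187    North
6     4    Kai      88  Airport
take 2 rows with smallest amount:
   late client  amount   branch
6     4    Kai      88  Airport
5     2    Yui     187    North
sort by late descending:
   late client  amount   branch
6     4    Kai      88  Airport
5     2    Yui     187    North
add column late_plus_amount = t['late'] + t['amount']:
   late client  amount   branch  late_plus_amount
6     4    Kai      88  Airport                92
5     2    Yui     187    North               189

92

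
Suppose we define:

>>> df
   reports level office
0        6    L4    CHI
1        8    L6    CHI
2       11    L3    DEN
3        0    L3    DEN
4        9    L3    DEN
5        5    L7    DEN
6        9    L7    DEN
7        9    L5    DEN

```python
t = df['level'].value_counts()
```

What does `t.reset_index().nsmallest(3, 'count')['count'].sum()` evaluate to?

3

value_counts of level:
level
L3    3
L7    2
L4    1
L6    1
L5    1
Name: count, dtype: int64
reset_index():
  level  count
0    L3      3
1    L7      2
2    L4      1
3    L6      1
4    L5      1
take 3 rows with smallest count:
  level  count
2    L4      1
3    L6      1
4    L5      1
Then the sum of column 'count': 3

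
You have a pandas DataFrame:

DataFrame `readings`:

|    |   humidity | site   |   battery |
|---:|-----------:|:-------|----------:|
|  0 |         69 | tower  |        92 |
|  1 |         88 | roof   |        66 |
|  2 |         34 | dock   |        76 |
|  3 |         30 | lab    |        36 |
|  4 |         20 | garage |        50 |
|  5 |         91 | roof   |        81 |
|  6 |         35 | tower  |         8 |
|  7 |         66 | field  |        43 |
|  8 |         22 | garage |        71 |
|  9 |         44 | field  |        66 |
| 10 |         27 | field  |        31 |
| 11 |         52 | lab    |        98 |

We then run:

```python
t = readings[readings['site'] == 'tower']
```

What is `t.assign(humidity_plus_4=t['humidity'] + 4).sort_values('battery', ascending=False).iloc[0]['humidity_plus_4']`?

73

filter rows where site == 'tower':
   humidity   site  battery
0        69  tower       92
6        35  tower        8
add column humidity_plus_4 = t['humidity'] + 4:
   humidity   site  battery  humidity_plus_4
0        69  tower       92               73
6        35  tower        8               39
sort by battery descending:
   humidity   site  battery  humidity_plus_4
0        69  tower       92               73
6        35  tower        8               39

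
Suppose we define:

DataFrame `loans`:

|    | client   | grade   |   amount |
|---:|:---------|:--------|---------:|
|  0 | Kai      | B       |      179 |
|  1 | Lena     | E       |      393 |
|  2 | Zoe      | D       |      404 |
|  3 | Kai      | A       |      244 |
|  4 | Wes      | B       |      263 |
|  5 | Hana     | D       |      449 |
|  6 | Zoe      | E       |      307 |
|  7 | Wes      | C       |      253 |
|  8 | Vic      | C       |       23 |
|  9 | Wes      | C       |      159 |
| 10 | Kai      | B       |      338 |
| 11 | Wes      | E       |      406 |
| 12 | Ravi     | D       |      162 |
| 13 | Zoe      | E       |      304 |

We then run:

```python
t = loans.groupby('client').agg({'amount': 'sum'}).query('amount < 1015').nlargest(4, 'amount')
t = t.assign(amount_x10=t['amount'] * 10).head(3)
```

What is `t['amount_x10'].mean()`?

5343.33333333

group by client, sum of amount:
        amount
client        
Hana       449
Kai        761
Lena       393
Ravi       162
Vic         23
Wes       1081
Zoe       1015
filter rows where amount < 1015:
        amount
client        
Hana       449
Kai        761
Lena       393
Ravi       162
Vic         23
take 4 rows with largest amount:
        amount
client        
Kai        761
Hana       449
Lena       393
Ravi       162
add column amount_x10 = t['amount'] * 10:
        amount  amount_x10
client                    
Kai        761        7610
Hana       449        4490
Lena       393        3930
Ravi       162        1620
take first 3 rows:
        amount  amount_x10
client                    
Kai        761        7610
Hana       449        4490
Lena       393        3930
Hence 5343.33333333.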